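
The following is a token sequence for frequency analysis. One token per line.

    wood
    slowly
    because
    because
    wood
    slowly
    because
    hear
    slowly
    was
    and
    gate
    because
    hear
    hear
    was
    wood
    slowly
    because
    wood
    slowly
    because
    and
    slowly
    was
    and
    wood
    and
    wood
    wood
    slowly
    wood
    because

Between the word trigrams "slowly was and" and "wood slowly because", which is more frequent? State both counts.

"slowly was and": 2 occurrences
"wood slowly because": 4 occurrences

"wood slowly because" (4 vs 2)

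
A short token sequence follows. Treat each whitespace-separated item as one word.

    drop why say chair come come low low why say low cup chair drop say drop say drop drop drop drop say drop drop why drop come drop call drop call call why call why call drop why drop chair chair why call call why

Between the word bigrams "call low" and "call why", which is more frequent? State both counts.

"call why" (3 vs 0)

"call low": 0 occurrences
"call why": 3 occurrences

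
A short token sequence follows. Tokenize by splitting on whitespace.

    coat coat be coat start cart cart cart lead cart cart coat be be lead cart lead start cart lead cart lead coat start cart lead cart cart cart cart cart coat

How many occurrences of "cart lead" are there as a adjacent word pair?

5

Scanning the 31 overlapping bigram windows for "cart lead":
  position 8–9: cart lead
  position 16–17: cart lead
  position 19–20: cart lead
  position 21–22: cart lead
  position 25–26: cart lead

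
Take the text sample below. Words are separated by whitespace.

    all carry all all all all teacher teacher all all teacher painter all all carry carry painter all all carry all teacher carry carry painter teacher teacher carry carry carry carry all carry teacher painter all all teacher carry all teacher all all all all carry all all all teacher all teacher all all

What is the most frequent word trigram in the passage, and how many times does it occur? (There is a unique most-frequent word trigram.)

Trigram frequencies (highest first):
  all all all: 5
  all all teacher: 4
  all carry all: 3
  teacher all all: 3
  painter all all: 3
  all all carry: 3
  … (22 more, each ≤ 3)

"all all all", 5 times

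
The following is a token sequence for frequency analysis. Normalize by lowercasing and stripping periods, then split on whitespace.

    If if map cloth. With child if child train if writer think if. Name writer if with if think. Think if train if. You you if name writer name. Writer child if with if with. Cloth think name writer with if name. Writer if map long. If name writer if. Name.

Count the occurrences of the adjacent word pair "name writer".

Scanning the 50 overlapping bigram windows for "name writer":
  position 14–15: name writer
  position 27–28: name writer
  position 29–30: name writer
  position 38–39: name writer
  position 42–43: name writer
  position 48–49: name writer

6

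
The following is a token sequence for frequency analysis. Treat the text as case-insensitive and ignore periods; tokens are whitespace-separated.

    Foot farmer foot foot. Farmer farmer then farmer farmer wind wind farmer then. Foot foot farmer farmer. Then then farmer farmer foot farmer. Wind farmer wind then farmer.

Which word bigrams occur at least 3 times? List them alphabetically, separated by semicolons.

farmer farmer; farmer then; farmer wind; foot farmer; then farmer

Bigram counts meeting the condition (at least 3 times):
  farmer farmer: 4
  farmer then: 3
  farmer wind: 3
  foot farmer: 4
  then farmer: 3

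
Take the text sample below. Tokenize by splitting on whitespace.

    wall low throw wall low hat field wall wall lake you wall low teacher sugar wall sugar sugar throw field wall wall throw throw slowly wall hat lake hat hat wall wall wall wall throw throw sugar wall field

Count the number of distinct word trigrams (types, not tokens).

39 tokens → 37 trigram windows in total.
Repeated trigrams (each contributes count−1 duplicates):
  field wall wall: 2
  wall throw throw: 2
  wall wall throw: 2
  wall wall wall: 2
4 duplicate windows → 37 − 4 = 33 distinct.

33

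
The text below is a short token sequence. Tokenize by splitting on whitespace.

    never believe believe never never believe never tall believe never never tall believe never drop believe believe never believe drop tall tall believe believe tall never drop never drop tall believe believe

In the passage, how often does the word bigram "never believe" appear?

Scanning the 31 overlapping bigram windows for "never believe":
  position 1–2: never believe
  position 5–6: never believe
  position 18–19: never believe

3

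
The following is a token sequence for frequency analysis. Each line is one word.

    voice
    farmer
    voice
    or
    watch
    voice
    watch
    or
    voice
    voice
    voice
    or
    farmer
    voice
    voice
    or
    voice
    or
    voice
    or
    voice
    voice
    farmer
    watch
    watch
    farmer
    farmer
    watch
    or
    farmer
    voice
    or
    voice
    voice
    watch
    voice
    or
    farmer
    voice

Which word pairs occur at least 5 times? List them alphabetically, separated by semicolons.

Bigram counts meeting the condition (at least 5 times):
  or voice: 5
  voice or: 7
  voice voice: 5

or voice; voice or; voice voice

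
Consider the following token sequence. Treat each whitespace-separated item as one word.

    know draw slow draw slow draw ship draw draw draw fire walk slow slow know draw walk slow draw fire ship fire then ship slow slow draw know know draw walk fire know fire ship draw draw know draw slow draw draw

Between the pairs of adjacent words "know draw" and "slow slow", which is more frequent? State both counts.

"know draw" (4 vs 2)

"know draw": 4 occurrences
"slow slow": 2 occurrences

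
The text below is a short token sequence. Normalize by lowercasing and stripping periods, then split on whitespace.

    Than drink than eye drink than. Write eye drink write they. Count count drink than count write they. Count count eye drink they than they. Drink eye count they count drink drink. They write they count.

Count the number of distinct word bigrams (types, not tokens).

36 tokens → 35 bigram windows in total.
Repeated bigrams (each contributes count−1 duplicates):
  they count: 4
  drink than: 3
  eye drink: 3
  write they: 3
  count count: 2
  count drink: 2
  drink they: 2
12 duplicate windows → 35 − 12 = 23 distinct.

23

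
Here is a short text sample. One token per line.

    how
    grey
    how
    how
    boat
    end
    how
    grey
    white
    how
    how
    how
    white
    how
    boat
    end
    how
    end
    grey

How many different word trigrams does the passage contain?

15

19 tokens → 17 trigram windows in total.
Repeated trigrams (each contributes count−1 duplicates):
  boat end how: 2
  how boat end: 2
2 duplicate windows → 17 − 2 = 15 distinct.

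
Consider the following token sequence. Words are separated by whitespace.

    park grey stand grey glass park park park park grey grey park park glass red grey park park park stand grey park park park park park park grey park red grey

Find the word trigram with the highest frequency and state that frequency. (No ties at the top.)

Trigram frequencies (highest first):
  park park park: 7
  grey park park: 3
  park park grey: 2
  park grey stand: 1
  grey stand grey: 1
  stand grey glass: 1
  … (14 more, each ≤ 1)

"park park park", 7 times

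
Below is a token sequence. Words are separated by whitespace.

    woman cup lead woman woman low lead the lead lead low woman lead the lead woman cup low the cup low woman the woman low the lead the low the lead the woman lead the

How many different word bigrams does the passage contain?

35 tokens → 34 bigram windows in total.
Repeated bigrams (each contributes count−1 duplicates):
  lead the: 5
  the lead: 4
  low the: 3
  cup low: 2
  lead woman: 2
  low woman: 2
  the woman: 2
  woman cup: 2
  … (2 more repeated)
16 duplicate windows → 34 − 16 = 18 distinct.

18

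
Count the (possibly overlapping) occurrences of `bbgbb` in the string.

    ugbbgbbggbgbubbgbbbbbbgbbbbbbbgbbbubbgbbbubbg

Sliding a length-5 window over the 45 characters (41 positions):
  position 3–7: bbgbb
  position 14–18: bbgbb
  position 21–25: bbgbb
  position 29–33: bbgbb
  position 36–40: bbgbb

5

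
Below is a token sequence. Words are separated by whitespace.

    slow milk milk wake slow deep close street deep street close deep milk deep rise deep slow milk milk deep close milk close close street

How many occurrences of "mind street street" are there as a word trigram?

Scanning the 23 overlapping trigram windows for "mind street street":
  (none found)

0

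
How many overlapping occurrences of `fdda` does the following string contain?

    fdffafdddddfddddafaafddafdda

2

Sliding a length-4 window over the 28 characters (25 positions):
  position 21–24: fdda
  position 25–28: fdda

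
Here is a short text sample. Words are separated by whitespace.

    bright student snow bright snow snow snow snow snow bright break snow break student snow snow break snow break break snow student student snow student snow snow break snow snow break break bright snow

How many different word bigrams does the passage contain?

13

34 tokens → 33 bigram windows in total.
Repeated bigrams (each contributes count−1 duplicates):
  snow snow: 7
  snow break: 5
  break snow: 4
  student snow: 4
  break break: 2
  bright snow: 2
  snow bright: 2
  snow student: 2
20 duplicate windows → 33 − 20 = 13 distinct.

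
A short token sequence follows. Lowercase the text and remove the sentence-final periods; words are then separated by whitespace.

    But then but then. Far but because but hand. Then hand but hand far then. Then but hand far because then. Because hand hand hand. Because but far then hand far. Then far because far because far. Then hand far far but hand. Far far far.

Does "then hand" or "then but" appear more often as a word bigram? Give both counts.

"then hand": 3 occurrences
"then but": 2 occurrences

"then hand" (3 vs 2)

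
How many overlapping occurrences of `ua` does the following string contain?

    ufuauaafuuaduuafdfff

4

Sliding a length-2 window over the 20 characters (19 positions):
  position 3–4: ua
  position 5–6: ua
  position 10–11: ua
  position 14–15: ua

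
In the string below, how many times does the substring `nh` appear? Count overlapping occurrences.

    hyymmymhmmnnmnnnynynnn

0

Sliding a length-2 window over the 22 characters (21 positions):
  (no match at any position)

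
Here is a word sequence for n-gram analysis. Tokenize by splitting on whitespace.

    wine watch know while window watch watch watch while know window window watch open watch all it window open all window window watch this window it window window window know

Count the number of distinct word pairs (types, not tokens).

22

30 tokens → 29 bigram windows in total.
Repeated bigrams (each contributes count−1 duplicates):
  window window: 4
  window watch: 3
  it window: 2
  watch watch: 2
7 duplicate windows → 29 − 7 = 22 distinct.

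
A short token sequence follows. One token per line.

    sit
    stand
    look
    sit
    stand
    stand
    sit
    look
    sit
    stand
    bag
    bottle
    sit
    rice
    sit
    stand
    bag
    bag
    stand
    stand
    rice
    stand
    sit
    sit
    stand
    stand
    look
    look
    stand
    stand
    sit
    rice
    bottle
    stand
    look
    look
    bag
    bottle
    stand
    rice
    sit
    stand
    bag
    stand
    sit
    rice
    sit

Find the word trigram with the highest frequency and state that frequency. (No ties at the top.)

"sit stand bag", 3 times

Trigram frequencies (highest first):
  sit stand bag: 3
  look sit stand: 2
  sit stand stand: 2
  stand stand sit: 2
  sit rice sit: 2
  rice sit stand: 2
  … (30 more, each ≤ 2)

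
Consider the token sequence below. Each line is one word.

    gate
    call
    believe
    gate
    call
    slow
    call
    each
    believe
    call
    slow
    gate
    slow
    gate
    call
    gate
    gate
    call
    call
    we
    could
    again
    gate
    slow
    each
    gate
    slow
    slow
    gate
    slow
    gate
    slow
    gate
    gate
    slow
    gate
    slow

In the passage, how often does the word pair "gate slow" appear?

Scanning the 36 overlapping bigram windows for "gate slow":
  position 12–13: gate slow
  position 23–24: gate slow
  position 26–27: gate slow
  position 29–30: gate slow
  position 31–32: gate slow
  position 34–35: gate slow
  position 36–37: gate slow

7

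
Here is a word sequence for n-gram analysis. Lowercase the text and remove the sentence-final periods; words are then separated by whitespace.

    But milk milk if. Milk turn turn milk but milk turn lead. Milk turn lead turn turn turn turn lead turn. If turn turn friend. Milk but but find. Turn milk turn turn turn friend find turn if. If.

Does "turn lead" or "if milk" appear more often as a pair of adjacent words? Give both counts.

"turn lead": 3 occurrences
"if milk": 1 occurrence

"turn lead" (3 vs 1)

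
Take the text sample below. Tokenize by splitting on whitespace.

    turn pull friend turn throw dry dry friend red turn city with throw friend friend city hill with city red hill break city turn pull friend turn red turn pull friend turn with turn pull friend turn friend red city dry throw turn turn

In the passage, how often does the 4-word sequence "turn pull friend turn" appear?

4

Scanning the 41 overlapping 4-gram windows for "turn pull friend turn":
  position 1–4: turn pull friend turn
  position 24–27: turn pull friend turn
  position 29–32: turn pull friend turn
  position 34–37: turn pull friend turn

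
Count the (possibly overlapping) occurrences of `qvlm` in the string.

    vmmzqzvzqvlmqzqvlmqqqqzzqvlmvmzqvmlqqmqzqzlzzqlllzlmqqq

3

Sliding a length-4 window over the 55 characters (52 positions):
  position 9–12: qvlm
  position 15–18: qvlm
  position 25–28: qvlm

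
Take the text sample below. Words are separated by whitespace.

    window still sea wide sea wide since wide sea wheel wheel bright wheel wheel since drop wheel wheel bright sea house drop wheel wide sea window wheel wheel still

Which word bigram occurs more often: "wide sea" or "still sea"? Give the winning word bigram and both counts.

"wide sea" (3 vs 1)

"wide sea": 3 occurrences
"still sea": 1 occurrence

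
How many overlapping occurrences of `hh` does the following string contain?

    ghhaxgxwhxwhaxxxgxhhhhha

5

Sliding a length-2 window over the 24 characters (23 positions):
  position 2–3: hh
  position 19–20: hh
  position 20–21: hh
  position 21–22: hh
  position 22–23: hh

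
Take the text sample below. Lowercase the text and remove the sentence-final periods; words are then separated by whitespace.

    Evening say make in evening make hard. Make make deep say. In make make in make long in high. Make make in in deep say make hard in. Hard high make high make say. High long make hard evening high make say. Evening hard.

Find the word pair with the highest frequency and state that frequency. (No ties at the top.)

Bigram frequencies (highest first):
  high make: 4
  make in: 3
  make hard: 3
  make make: 3
  say make: 2
  deep say: 2
  … (24 more, each ≤ 2)

"high make", 4 times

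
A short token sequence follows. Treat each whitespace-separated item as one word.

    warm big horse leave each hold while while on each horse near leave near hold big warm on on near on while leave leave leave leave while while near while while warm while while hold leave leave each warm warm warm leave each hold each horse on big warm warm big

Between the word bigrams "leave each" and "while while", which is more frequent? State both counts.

"leave each": 3 occurrences
"while while": 4 occurrences

"while while" (4 vs 3)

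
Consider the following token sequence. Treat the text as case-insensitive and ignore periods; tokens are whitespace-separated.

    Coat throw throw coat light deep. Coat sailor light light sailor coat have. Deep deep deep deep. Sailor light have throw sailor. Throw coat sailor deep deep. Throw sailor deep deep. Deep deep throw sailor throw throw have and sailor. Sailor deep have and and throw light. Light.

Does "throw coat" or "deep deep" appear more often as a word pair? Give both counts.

"throw coat": 2 occurrences
"deep deep": 7 occurrences

"deep deep" (7 vs 2)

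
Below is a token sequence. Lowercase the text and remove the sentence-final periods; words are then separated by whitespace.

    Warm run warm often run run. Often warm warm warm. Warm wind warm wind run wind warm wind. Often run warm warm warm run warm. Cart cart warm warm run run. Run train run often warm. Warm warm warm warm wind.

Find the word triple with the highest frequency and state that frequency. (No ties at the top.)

Trigram frequencies (highest first):
  warm warm warm: 6
  warm run warm: 2
  run often warm: 2
  often warm warm: 2
  warm warm wind: 2
  wind warm wind: 2
  … (22 more, each ≤ 2)

"warm warm warm", 6 times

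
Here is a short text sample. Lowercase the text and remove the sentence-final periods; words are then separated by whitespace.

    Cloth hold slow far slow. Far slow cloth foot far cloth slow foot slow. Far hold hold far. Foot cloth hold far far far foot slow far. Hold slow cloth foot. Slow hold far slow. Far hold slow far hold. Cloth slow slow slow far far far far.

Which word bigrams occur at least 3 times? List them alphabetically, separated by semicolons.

Bigram counts meeting the condition (at least 3 times):
  far far: 5
  far hold: 4
  far slow: 3
  foot slow: 3
  hold far: 3
  hold slow: 3
  slow far: 7

far far; far hold; far slow; foot slow; hold far; hold slow; slow far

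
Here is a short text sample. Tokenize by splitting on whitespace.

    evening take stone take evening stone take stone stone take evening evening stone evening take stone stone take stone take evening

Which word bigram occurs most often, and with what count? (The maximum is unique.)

"stone take", 5 times

Bigram frequencies (highest first):
  stone take: 5
  take stone: 4
  take evening: 3
  evening take: 2
  evening stone: 2
  stone stone: 2
  … (2 more, each ≤ 1)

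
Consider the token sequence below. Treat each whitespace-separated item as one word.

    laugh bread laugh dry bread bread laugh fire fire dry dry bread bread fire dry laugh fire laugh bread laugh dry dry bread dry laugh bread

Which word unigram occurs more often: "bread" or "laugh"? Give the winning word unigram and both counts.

"bread" (8 vs 7)

"bread": 8 occurrences
"laugh": 7 occurrences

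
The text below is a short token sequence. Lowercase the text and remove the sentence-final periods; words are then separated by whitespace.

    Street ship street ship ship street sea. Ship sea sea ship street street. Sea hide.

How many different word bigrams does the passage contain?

15 tokens → 14 bigram windows in total.
Repeated bigrams (each contributes count−1 duplicates):
  ship street: 3
  sea ship: 2
  street sea: 2
  street ship: 2
5 duplicate windows → 14 − 5 = 9 distinct.

9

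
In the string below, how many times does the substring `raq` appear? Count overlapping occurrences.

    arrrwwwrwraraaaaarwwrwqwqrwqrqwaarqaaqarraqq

1

Sliding a length-3 window over the 44 characters (42 positions):
  position 41–43: raq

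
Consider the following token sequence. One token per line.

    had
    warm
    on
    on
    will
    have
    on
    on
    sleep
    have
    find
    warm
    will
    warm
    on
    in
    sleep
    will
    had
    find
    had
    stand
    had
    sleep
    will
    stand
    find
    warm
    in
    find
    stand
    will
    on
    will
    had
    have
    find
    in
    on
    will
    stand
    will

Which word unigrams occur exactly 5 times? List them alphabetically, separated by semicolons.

Unigram counts meeting the condition (exactly 5 times):
  find: 5
  had: 5

find; had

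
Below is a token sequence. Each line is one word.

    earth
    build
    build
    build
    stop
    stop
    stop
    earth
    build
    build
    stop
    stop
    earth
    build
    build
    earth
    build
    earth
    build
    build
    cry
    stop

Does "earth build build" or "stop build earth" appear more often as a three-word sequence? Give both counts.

"earth build build": 4 occurrences
"stop build earth": 0 occurrences

"earth build build" (4 vs 0)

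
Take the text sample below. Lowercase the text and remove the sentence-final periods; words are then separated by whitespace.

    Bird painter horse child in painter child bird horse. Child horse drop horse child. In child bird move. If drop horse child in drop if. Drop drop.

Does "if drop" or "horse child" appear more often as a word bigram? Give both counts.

"if drop": 2 occurrences
"horse child": 4 occurrences

"horse child" (4 vs 2)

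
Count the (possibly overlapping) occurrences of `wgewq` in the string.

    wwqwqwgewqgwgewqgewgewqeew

3

Sliding a length-5 window over the 26 characters (22 positions):
  position 6–10: wgewq
  position 12–16: wgewq
  position 19–23: wgewq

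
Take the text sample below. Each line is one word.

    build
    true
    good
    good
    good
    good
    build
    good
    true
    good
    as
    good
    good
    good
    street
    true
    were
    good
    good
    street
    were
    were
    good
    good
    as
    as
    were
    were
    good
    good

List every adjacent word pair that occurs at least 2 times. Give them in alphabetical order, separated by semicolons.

good as; good good; good street; true good; were good; were were

Bigram counts meeting the condition (at least 2 times):
  good as: 2
  good good: 8
  good street: 2
  true good: 2
  were good: 3
  were were: 2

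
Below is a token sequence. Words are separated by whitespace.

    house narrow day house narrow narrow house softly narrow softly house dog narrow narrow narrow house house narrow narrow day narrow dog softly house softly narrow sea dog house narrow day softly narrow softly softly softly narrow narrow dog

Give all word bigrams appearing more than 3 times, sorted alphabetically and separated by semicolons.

house narrow; narrow narrow; softly narrow

Bigram counts meeting the condition (more than 3 times):
  house narrow: 4
  narrow narrow: 5
  softly narrow: 4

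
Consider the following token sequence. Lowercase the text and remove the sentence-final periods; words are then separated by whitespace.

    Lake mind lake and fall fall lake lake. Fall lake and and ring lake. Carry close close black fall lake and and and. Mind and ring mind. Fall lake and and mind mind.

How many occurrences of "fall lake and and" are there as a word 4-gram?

3

Scanning the 30 overlapping 4-gram windows for "fall lake and and":
  position 9–12: fall lake and and
  position 19–22: fall lake and and
  position 28–31: fall lake and and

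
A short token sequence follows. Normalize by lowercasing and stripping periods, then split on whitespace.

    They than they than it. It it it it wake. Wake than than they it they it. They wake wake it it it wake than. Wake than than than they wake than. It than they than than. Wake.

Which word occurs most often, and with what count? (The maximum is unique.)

Unigram frequencies (highest first):
  than: 12
  it: 11
  wake: 8
  they: 7

"than", 12 times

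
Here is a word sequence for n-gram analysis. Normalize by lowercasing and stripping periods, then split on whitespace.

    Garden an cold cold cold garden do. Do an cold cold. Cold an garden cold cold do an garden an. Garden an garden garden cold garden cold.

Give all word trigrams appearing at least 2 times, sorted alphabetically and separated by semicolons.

an cold cold; an garden an; cold cold cold; garden an garden

Trigram counts meeting the condition (at least 2 times):
  an cold cold: 2
  an garden an: 2
  cold cold cold: 2
  garden an garden: 2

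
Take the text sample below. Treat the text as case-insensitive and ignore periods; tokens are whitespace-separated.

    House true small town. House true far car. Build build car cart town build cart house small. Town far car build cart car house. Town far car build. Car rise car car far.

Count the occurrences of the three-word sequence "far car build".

Scanning the 31 overlapping trigram windows for "far car build":
  position 7–9: far car build
  position 19–21: far car build
  position 26–28: far car build

3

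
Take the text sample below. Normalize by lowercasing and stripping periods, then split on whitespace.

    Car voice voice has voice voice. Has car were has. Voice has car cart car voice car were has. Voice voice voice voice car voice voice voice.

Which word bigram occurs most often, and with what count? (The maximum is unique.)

"voice voice", 7 times

Bigram frequencies (highest first):
  voice voice: 7
  car voice: 3
  voice has: 3
  has voice: 3
  has car: 2
  car were: 2
  … (4 more, each ≤ 2)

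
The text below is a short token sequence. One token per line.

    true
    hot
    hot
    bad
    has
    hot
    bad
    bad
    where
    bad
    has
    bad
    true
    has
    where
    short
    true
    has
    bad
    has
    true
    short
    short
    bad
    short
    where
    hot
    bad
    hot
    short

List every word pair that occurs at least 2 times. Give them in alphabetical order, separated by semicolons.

Bigram counts meeting the condition (at least 2 times):
  bad has: 3
  has bad: 2
  hot bad: 3
  true has: 2

bad has; has bad; hot bad; true has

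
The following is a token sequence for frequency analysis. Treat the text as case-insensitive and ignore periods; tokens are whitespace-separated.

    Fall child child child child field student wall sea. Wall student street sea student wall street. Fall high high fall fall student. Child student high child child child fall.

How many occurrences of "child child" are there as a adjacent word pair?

Scanning the 28 overlapping bigram windows for "child child":
  position 2–3: child child
  position 3–4: child child
  position 4–5: child child
  position 26–27: child child
  position 27–28: child child

5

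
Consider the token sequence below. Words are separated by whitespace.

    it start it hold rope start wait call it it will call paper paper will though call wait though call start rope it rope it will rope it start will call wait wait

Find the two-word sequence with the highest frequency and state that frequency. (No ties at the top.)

"rope it", 3 times

Bigram frequencies (highest first):
  rope it: 3
  it start: 2
  it will: 2
  will call: 2
  though call: 2
  call wait: 2
  … (19 more, each ≤ 1)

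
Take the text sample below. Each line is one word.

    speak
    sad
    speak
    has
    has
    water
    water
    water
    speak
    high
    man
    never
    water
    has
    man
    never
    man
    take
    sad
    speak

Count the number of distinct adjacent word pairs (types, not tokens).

16

20 tokens → 19 bigram windows in total.
Repeated bigrams (each contributes count−1 duplicates):
  man never: 2
  sad speak: 2
  water water: 2
3 duplicate windows → 19 − 3 = 16 distinct.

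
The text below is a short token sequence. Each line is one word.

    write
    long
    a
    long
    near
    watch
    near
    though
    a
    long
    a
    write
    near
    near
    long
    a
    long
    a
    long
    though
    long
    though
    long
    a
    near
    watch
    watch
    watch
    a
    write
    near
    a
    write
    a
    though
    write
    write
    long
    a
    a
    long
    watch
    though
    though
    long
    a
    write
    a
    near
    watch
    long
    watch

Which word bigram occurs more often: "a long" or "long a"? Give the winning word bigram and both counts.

"a long": 5 occurrences
"long a": 7 occurrences

"long a" (7 vs 5)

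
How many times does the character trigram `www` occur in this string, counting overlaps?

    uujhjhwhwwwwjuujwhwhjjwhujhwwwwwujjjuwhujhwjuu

Sliding a length-3 window over the 46 characters (44 positions):
  position 9–11: www
  position 10–12: www
  position 28–30: www
  position 29–31: www
  position 30–32: www

5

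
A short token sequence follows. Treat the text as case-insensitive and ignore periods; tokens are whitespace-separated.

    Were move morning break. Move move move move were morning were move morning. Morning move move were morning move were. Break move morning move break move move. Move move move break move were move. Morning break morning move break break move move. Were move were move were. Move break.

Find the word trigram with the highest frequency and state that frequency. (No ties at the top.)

Trigram frequencies (highest first):
  move move move: 5
  move were move: 4
  were move morning: 3
  break move move: 3
  move move were: 3
  move morning break: 2
  … (23 more, each ≤ 2)

"move move move", 5 times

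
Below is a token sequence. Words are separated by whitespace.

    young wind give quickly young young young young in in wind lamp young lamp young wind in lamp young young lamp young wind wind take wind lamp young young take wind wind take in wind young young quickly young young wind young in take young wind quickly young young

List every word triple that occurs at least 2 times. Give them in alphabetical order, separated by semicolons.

lamp young wind; lamp young young; quickly young young; wind lamp young; wind wind take; young lamp young; young young young

Trigram counts meeting the condition (at least 2 times):
  lamp young wind: 2
  lamp young young: 2
  quickly young young: 3
  wind lamp young: 2
  wind wind take: 2
  young lamp young: 2
  young young young: 2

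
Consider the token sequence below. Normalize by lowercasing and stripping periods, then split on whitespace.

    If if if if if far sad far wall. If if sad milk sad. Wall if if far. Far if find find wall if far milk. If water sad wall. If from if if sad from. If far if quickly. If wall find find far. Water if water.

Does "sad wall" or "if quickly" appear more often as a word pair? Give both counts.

"sad wall": 2 occurrences
"if quickly": 1 occurrence

"sad wall" (2 vs 1)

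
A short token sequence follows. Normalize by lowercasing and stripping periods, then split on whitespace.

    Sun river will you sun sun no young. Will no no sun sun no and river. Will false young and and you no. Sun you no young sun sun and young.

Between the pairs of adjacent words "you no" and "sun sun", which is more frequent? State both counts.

"you no": 2 occurrences
"sun sun": 3 occurrences

"sun sun" (3 vs 2)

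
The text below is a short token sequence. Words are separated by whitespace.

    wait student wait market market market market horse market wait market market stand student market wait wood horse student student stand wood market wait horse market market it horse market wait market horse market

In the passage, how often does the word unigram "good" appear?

0

Scanning the 34 tokens for "good":
  (none found)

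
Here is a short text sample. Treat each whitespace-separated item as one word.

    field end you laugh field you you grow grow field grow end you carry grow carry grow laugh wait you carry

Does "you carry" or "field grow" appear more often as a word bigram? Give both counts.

"you carry" (2 vs 1)

"you carry": 2 occurrences
"field grow": 1 occurrence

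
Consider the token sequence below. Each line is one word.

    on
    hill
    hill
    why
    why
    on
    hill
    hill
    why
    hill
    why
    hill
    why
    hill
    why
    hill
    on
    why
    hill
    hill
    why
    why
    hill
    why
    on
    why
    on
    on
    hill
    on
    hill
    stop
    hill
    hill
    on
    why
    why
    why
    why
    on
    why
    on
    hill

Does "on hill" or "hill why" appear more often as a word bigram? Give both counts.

"hill why" (7 vs 5)

"on hill": 5 occurrences
"hill why": 7 occurrences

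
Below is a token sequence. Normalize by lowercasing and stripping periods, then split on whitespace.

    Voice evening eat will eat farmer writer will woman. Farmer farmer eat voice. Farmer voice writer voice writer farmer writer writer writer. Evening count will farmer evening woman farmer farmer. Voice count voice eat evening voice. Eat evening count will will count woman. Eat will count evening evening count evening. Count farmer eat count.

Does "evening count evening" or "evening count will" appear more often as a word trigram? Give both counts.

"evening count evening": 1 occurrence
"evening count will": 2 occurrences

"evening count will" (2 vs 1)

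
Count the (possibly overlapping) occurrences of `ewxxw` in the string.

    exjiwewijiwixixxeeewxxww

Sliding a length-5 window over the 24 characters (20 positions):
  position 19–23: ewxxw

1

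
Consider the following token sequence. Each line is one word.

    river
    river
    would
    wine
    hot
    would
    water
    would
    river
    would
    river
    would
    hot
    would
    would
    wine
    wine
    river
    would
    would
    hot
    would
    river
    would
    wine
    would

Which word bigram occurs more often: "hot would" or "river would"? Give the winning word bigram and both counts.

"river would" (5 vs 3)

"hot would": 3 occurrences
"river would": 5 occurrences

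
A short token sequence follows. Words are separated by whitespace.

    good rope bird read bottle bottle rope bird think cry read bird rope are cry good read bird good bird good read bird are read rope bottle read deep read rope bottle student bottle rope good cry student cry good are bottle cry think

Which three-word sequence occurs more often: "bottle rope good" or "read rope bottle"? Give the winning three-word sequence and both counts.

"read rope bottle" (2 vs 1)

"bottle rope good": 1 occurrence
"read rope bottle": 2 occurrences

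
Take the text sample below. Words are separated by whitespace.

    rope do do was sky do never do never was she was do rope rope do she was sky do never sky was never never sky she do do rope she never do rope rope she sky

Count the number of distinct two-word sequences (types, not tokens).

23

37 tokens → 36 bigram windows in total.
Repeated bigrams (each contributes count−1 duplicates):
  do never: 3
  do rope: 3
  do do: 2
  never do: 2
  never sky: 2
  rope do: 2
  rope rope: 2
  rope she: 2
  … (3 more repeated)
13 duplicate windows → 36 − 13 = 23 distinct.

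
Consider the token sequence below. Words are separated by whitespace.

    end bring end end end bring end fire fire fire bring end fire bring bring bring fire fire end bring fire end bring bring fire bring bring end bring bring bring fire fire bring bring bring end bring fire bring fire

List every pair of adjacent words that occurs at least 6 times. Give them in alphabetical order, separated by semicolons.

bring bring; bring fire; end bring

Bigram counts meeting the condition (at least 6 times):
  bring bring: 8
  bring fire: 6
  end bring: 6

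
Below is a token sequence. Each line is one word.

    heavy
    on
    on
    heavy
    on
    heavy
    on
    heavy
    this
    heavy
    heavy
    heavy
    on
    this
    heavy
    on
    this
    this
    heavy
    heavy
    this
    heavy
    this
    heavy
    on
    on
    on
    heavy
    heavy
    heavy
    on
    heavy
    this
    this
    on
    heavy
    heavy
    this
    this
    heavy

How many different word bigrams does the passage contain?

40 tokens → 39 bigram windows in total.
Repeated bigrams (each contributes count−1 duplicates):
  heavy on: 7
  heavy heavy: 6
  on heavy: 6
  this heavy: 6
  heavy this: 5
  on on: 3
  this this: 3
  on this: 2
30 duplicate windows → 39 − 30 = 9 distinct.

9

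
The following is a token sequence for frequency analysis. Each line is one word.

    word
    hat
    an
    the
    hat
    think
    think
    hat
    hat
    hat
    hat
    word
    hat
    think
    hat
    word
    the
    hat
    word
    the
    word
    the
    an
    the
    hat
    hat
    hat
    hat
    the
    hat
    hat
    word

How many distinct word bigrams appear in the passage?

13

32 tokens → 31 bigram windows in total.
Repeated bigrams (each contributes count−1 duplicates):
  hat hat: 7
  hat word: 4
  the hat: 4
  word the: 3
  an the: 2
  hat think: 2
  think hat: 2
  word hat: 2
18 duplicate windows → 31 − 18 = 13 distinct.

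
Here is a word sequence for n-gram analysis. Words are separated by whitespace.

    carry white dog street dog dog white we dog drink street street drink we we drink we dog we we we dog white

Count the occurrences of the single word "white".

3

Scanning the 23 tokens for "white":
  position 2: white
  position 7: white
  position 23: white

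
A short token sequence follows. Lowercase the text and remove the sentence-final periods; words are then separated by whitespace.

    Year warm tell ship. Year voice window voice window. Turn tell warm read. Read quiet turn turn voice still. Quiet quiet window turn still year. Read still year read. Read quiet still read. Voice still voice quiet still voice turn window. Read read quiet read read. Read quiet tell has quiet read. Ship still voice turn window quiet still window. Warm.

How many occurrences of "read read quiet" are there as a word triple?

4

Scanning the 59 overlapping trigram windows for "read read quiet":
  position 13–15: read read quiet
  position 29–31: read read quiet
  position 42–44: read read quiet
  position 46–48: read read quiet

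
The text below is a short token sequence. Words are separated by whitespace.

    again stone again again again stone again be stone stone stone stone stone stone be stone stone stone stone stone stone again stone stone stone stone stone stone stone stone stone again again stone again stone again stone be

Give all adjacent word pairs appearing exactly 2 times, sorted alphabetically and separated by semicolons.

be stone; stone be

Bigram counts meeting the condition (exactly 2 times):
  be stone: 2
  stone be: 2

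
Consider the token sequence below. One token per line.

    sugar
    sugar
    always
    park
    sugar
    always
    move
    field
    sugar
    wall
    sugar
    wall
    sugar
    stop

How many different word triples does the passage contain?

11

14 tokens → 12 trigram windows in total.
Repeated trigrams (each contributes count−1 duplicates):
  sugar wall sugar: 2
1 duplicate windows → 12 − 1 = 11 distinct.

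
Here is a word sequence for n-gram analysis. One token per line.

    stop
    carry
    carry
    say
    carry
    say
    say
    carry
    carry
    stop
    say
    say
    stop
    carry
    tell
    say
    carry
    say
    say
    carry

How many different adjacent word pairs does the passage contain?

20 tokens → 19 bigram windows in total.
Repeated bigrams (each contributes count−1 duplicates):
  say carry: 4
  carry say: 3
  say say: 3
  carry carry: 2
  stop carry: 2
9 duplicate windows → 19 − 9 = 10 distinct.

10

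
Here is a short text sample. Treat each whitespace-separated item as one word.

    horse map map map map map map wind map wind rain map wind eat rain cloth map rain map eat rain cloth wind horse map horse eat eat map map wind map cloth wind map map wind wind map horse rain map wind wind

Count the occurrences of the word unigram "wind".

10

Scanning the 44 tokens for "wind":
  position 8: wind
  position 10: wind
  position 13: wind
  position 23: wind
  position 31: wind
  position 34: wind
  position 37: wind
  position 38: wind
  position 43: wind
  position 44: wind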